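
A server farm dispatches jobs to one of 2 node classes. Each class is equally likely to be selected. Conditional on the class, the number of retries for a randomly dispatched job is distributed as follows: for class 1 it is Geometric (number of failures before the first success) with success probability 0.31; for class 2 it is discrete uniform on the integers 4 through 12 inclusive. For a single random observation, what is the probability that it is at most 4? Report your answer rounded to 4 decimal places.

Conditional on each class, P(X ≤ 4): 1: 0.843597; 2: 0.111111.
By total probability, P(X ≤ 4) = 0.5·0.843597 + 0.5·0.111111 = 0.477354.

0.4774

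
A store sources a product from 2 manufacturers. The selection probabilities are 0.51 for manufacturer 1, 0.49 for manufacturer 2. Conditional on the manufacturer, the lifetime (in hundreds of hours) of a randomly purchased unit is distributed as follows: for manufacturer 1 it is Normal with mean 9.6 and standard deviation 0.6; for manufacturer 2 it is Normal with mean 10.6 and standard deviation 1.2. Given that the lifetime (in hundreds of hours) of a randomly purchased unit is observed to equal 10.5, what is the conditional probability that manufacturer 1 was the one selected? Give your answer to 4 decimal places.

Likelihoods f(10.5 | ·): 1: 0.215863; 2: 0.3313.
Posterior ∝ prior × likelihood. Numerator for 1: 0.51·0.215863 = 0.11009.
Normalizing constant: 0.51·0.215863 + 0.49·0.3313 = 0.272427.
P(1 | observation) = 0.11009 / 0.272427 = 0.404108.

0.4041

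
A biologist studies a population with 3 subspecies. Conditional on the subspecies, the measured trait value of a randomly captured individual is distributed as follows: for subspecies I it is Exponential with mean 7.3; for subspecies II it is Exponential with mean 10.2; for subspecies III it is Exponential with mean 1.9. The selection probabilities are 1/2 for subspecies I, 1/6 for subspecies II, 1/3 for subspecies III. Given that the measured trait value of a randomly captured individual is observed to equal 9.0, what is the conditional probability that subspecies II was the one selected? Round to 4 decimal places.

Likelihoods f(9.0 | ·): I: 0.0399251; II: 0.0405694; III: 0.00461383.
Posterior ∝ prior × likelihood. Numerator for II: 0.166667·0.0405694 = 0.00676157.
Normalizing constant: 0.5·0.0399251 + 0.166667·0.0405694 + 0.333333·0.00461383 = 0.028262.
P(II | observation) = 0.00676157 / 0.028262 = 0.239246.

0.2392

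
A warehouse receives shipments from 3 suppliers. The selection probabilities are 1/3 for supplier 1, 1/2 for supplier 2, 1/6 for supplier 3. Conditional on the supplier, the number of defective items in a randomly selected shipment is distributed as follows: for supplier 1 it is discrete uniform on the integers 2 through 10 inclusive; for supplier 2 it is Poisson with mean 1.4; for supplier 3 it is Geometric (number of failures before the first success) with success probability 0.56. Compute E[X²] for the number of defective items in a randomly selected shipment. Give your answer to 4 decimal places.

16.2390

For each component E[X²] = Var + (mean)², giving 1: 42.6667; 2: 3.36; 3: 2.02041.
Overall E[X²] = 0.333333·42.6667 + 0.5·3.36 + 0.166667·2.02041 = 16.239.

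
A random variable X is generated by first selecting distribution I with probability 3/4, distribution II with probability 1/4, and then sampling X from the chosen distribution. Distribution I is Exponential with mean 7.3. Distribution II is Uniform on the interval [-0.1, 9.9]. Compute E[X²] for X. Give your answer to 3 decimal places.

For each component E[X²] = Var + (mean)², giving I: 106.58; II: 32.3433.
Overall E[X²] = 0.75·106.58 + 0.25·32.3433 = 88.0208.

88.021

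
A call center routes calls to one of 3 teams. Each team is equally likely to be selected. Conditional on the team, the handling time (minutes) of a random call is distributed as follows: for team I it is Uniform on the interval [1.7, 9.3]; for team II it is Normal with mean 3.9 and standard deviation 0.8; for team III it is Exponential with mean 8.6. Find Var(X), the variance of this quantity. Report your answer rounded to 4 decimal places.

30.2778

Per component, I: μ=5.5, E[X²]=35.0633; II: μ=3.9, E[X²]=15.85; III: μ=8.6, E[X²]=147.92.
E[X] = 0.333333·5.5 + 0.333333·3.9 + 0.333333·8.6 = 6.
E[X²] = 0.333333·35.0633 + 0.333333·15.85 + 0.333333·147.92 = 66.2778.
Var(X) = E[X²] − (E[X])² = 66.2778 − 36 = 30.2778.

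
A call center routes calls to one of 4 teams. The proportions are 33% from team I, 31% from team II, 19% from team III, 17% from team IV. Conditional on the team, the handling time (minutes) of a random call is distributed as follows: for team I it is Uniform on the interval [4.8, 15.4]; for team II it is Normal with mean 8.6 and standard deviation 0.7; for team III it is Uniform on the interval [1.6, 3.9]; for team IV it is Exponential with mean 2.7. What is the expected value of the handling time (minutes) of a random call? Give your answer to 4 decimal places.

6.9805

Component means — I: 10.1; II: 8.6; III: 2.75; IV: 2.7.
E[X] = 0.33·10.1 + 0.31·8.6 + 0.19·2.75 + 0.17·2.7 = 6.9805.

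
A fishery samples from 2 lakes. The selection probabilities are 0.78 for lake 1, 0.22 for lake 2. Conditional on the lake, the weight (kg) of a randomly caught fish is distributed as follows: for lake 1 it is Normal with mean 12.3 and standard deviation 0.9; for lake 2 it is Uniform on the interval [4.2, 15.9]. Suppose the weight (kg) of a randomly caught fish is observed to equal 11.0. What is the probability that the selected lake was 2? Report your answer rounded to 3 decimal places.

Likelihoods f(11.0 | ·): 1: 0.156173; 2: 0.0854701.
Posterior ∝ prior × likelihood. Numerator for 2: 0.22·0.0854701 = 0.0188034.
Normalizing constant: 0.78·0.156173 + 0.22·0.0854701 = 0.140619.
P(2 | observation) = 0.0188034 / 0.140619 = 0.133719.

0.134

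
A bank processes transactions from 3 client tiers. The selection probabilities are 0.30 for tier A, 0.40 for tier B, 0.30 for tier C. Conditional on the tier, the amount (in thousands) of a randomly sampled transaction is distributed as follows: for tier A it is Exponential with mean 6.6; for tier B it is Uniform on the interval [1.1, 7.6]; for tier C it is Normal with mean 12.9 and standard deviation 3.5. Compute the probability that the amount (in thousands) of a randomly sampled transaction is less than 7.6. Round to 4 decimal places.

Conditional on each tier, P(X < 7.6): A: 0.683843; B: 1; C: 0.0649767.
By total probability, P(X < 7.6) = 0.3·0.683843 + 0.4·1 + 0.3·0.0649767 = 0.624646.

0.6246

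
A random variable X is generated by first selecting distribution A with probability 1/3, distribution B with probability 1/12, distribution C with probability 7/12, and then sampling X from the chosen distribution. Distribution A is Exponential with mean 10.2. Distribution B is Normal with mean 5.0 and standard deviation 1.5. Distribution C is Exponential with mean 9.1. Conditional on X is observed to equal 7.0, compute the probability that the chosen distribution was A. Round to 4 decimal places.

0.2977

Likelihoods f(7.0 | ·): A: 0.0493577; B: 0.10934; C: 0.0509197.
Posterior ∝ prior × likelihood. Numerator for A: 0.333333·0.0493577 = 0.0164526.
Normalizing constant: 0.333333·0.0493577 + 0.0833333·0.10934 + 0.583333·0.0509197 = 0.0552674.
P(A | observation) = 0.0164526 / 0.0552674 = 0.29769.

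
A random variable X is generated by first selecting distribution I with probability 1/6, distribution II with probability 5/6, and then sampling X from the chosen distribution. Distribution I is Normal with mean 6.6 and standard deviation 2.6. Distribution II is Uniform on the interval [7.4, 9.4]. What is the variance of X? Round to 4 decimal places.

Per component, I: μ=6.6, E[X²]=50.32; II: μ=8.4, E[X²]=70.8933.
E[X] = 0.166667·6.6 + 0.833333·8.4 = 8.1.
E[X²] = 0.166667·50.32 + 0.833333·70.8933 = 67.4644.
Var(X) = E[X²] − (E[X])² = 67.4644 − 65.61 = 1.85444.

1.8544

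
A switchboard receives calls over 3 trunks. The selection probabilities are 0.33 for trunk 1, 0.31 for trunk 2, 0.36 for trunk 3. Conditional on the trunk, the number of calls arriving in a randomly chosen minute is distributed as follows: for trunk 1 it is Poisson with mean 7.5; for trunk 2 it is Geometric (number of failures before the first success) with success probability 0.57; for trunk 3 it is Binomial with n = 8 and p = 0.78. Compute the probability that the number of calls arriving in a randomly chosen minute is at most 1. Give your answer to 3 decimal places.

0.254

Conditional on each trunk, P(X ≤ 1): 1: 0.00470122; 2: 0.8151; 3: 0.000161136.
By total probability, P(X ≤ 1) = 0.33·0.00470122 + 0.31·0.8151 + 0.36·0.000161136 = 0.25429.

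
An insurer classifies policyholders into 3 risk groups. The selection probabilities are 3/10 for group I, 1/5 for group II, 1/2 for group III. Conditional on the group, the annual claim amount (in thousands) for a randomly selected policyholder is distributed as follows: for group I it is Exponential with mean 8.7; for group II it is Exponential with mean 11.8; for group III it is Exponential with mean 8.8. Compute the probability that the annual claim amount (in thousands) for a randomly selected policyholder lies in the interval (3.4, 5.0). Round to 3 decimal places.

0.110

Conditional on each group, P(3.4 < X < 5.0): I: 0.113646; II: 0.0950586; III: 0.112969.
By total probability, P(3.4 < X < 5.0) = 0.3·0.113646 + 0.2·0.0950586 + 0.5·0.112969 = 0.10959.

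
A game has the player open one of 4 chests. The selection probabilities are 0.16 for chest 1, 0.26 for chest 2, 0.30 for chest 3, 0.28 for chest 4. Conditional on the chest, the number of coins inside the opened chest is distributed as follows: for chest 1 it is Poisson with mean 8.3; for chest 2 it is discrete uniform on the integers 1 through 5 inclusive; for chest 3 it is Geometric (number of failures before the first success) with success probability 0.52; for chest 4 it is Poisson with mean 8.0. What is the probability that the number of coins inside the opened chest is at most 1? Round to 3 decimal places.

0.284

Conditional on each chest, P(X ≤ 1): 1: 0.00231121; 2: 0.2; 3: 0.7696; 4: 0.00301916.
By total probability, P(X ≤ 1) = 0.16·0.00231121 + 0.26·0.2 + 0.3·0.7696 + 0.28·0.00301916 = 0.284095.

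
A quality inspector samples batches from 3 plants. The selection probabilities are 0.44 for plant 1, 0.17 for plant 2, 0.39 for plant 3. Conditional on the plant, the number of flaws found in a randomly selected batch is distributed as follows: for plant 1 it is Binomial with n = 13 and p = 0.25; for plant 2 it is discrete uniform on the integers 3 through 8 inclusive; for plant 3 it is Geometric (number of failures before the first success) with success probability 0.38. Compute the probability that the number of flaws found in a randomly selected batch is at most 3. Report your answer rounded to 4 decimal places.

0.6178

Conditional on each plant, P(X ≤ 3): 1: 0.584253; 2: 0.166667; 3: 0.852237.
By total probability, P(X ≤ 3) = 0.44·0.584253 + 0.17·0.166667 + 0.39·0.852237 = 0.617777.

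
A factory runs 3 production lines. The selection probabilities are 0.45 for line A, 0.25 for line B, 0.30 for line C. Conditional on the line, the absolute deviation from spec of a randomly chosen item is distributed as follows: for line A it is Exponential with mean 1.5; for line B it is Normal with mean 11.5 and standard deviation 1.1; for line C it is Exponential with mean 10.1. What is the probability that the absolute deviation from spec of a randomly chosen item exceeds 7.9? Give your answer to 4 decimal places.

0.3894

Conditional on each line, P(X > 7.9): A: 0.00516078; B: 0.999467; C: 0.457409.
By total probability, P(X > 7.9) = 0.45·0.00516078 + 0.25·0.999467 + 0.3·0.457409 = 0.389412.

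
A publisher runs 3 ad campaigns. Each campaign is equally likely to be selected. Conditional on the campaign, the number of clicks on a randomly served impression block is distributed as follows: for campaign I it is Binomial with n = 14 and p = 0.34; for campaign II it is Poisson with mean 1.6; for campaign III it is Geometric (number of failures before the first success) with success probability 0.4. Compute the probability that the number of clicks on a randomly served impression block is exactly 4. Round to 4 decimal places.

Conditional on each campaign, P(X = 4): I: 0.209792; II: 0.0551312; III: 0.05184.
By total probability, P(X = 4) = 0.333333·0.209792 + 0.333333·0.0551312 + 0.333333·0.05184 = 0.105588.

0.1056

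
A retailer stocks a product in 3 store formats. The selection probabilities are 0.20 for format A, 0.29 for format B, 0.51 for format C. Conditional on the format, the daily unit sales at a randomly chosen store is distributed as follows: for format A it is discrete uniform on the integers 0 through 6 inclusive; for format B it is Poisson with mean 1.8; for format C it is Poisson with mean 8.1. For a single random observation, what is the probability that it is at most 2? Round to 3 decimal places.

Conditional on each format, P(X ≤ 2): A: 0.428571; B: 0.730621; C: 0.0127198.
By total probability, P(X ≤ 2) = 0.2·0.428571 + 0.29·0.730621 + 0.51·0.0127198 = 0.304082.

0.304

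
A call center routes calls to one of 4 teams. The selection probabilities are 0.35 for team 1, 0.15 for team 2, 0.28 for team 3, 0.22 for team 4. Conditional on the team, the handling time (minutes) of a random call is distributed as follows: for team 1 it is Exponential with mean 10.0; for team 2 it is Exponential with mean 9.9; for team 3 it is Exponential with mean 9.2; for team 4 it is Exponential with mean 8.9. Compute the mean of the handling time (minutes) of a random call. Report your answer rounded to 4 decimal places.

Component means — 1: 10; 2: 9.9; 3: 9.2; 4: 8.9.
E[X] = 0.35·10 + 0.15·9.9 + 0.28·9.2 + 0.22·8.9 = 9.519.

9.5190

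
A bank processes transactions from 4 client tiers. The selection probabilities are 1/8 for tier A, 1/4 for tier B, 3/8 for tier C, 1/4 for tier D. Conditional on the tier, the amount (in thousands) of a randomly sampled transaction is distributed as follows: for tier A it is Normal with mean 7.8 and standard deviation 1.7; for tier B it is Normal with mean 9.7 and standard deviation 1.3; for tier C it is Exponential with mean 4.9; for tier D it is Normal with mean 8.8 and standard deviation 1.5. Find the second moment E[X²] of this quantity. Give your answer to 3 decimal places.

For each component E[X²] = Var + (mean)², giving A: 63.73; B: 95.78; C: 48.02; D: 79.69.
Overall E[X²] = 0.125·63.73 + 0.25·95.78 + 0.375·48.02 + 0.25·79.69 = 69.8413.

69.841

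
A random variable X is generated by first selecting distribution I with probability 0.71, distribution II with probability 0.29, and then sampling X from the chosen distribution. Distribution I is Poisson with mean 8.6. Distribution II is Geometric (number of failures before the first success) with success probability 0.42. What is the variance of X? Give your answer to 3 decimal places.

17.790

Per component, I: μ=8.6, E[X²]=82.56; II: μ=1.38095, E[X²]=5.19501.
E[X] = 0.71·8.6 + 0.29·1.38095 = 6.50648.
E[X²] = 0.71·82.56 + 0.29·5.19501 = 60.1242.
Var(X) = E[X²] − (E[X])² = 60.1242 − 42.3342 = 17.7899.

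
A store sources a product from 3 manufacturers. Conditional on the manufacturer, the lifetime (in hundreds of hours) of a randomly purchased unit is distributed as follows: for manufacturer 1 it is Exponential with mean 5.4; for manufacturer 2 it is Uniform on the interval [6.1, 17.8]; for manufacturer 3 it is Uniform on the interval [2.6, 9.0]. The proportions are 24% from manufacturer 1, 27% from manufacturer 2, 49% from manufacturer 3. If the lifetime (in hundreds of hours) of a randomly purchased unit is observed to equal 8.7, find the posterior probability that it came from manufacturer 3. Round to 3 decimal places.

0.706

Likelihoods f(8.7 | ·): 1: 0.0369751; 2: 0.0854701; 3: 0.15625.
Posterior ∝ prior × likelihood. Numerator for 3: 0.49·0.15625 = 0.0765625.
Normalizing constant: 0.24·0.0369751 + 0.27·0.0854701 + 0.49·0.15625 = 0.108513.
P(3 | observation) = 0.0765625 / 0.108513 = 0.705558.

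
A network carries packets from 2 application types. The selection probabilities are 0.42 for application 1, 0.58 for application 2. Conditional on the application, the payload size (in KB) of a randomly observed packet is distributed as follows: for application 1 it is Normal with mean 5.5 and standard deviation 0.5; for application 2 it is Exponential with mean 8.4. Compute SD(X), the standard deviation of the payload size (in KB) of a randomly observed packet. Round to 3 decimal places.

Per component, 1: μ=5.5, E[X²]=30.5; 2: μ=8.4, E[X²]=141.12.
E[X] = 0.42·5.5 + 0.58·8.4 = 7.182.
E[X²] = 0.42·30.5 + 0.58·141.12 = 94.6596.
Var(X) = E[X²] − (E[X])² = 94.6596 − 51.5811 = 43.0785.
SD(X) = √43.0785 = 6.56342.

6.563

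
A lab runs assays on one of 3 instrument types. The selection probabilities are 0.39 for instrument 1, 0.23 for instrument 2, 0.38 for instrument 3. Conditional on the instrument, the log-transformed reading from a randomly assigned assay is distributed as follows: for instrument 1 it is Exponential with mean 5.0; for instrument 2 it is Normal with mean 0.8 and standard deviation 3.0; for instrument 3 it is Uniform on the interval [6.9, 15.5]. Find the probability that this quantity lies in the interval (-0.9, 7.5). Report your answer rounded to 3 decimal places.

0.491

Conditional on each instrument, P(-0.9 < X < 7.5): 1: 0.77687; 2: 0.701766; 3: 0.0697674.
By total probability, P(-0.9 < X < 7.5) = 0.39·0.77687 + 0.23·0.701766 + 0.38·0.0697674 = 0.490897.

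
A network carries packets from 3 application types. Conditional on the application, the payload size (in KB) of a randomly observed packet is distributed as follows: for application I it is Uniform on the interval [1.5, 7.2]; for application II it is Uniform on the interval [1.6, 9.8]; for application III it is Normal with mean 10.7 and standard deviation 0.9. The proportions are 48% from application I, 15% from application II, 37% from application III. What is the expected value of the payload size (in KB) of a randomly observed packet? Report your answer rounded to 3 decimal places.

Component means — I: 4.35; II: 5.7; III: 10.7.
E[X] = 0.48·4.35 + 0.15·5.7 + 0.37·10.7 = 6.902.

6.902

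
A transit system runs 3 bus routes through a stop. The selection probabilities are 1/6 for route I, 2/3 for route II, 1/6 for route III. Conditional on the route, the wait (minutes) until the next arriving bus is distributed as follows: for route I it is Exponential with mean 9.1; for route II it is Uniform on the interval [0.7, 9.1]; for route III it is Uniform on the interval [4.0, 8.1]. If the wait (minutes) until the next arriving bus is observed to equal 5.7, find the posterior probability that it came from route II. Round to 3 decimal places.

Likelihoods f(5.7 | ·): I: 0.0587392; II: 0.119048; III: 0.243902.
Posterior ∝ prior × likelihood. Numerator for II: 0.666667·0.119048 = 0.0793651.
Normalizing constant: 0.166667·0.0587392 + 0.666667·0.119048 + 0.166667·0.243902 = 0.129805.
P(II | observation) = 0.0793651 / 0.129805 = 0.611416.

0.611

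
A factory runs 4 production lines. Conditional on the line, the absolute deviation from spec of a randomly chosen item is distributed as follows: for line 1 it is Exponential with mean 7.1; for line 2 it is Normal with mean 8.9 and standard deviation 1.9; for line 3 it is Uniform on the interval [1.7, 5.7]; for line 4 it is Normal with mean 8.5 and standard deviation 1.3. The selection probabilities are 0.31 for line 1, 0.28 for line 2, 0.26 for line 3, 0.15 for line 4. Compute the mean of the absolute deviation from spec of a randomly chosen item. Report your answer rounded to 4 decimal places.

Component means — 1: 7.1; 2: 8.9; 3: 3.7; 4: 8.5.
E[X] = 0.31·7.1 + 0.28·8.9 + 0.26·3.7 + 0.15·8.5 = 6.93.

6.9300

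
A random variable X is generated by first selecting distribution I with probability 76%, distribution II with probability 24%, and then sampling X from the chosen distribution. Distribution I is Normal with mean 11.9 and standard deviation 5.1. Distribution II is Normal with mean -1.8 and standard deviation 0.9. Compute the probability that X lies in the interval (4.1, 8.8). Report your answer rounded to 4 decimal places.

0.1585

Conditional on each component, P(4.1 < X < 8.8): I: 0.208565; II: 2.77176e-11.
By total probability, P(4.1 < X < 8.8) = 0.76·0.208565 + 0.24·2.77176e-11 = 0.158509.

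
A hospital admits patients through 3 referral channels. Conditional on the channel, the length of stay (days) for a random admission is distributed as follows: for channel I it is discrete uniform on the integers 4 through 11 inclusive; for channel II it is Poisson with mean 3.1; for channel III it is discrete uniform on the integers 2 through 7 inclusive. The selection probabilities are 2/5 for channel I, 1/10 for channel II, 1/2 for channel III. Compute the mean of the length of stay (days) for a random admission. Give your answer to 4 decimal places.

Component means — I: 7.5; II: 3.1; III: 4.5.
E[X] = 0.4·7.5 + 0.1·3.1 + 0.5·4.5 = 5.56.

5.5600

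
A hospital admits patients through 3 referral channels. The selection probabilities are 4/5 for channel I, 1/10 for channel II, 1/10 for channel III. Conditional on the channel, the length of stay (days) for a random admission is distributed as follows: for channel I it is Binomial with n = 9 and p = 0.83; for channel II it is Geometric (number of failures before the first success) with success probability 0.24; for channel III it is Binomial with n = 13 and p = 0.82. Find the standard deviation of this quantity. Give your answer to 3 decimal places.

2.320

Per component, I: μ=7.47, E[X²]=57.0708; II: μ=3.16667, E[X²]=23.2222; III: μ=10.66, E[X²]=115.554.
E[X] = 0.8·7.47 + 0.1·3.16667 + 0.1·10.66 = 7.35867.
E[X²] = 0.8·57.0708 + 0.1·23.2222 + 0.1·115.554 = 59.5343.
Var(X) = E[X²] − (E[X])² = 59.5343 − 54.15 = 5.38433.
SD(X) = √5.38433 = 2.32042.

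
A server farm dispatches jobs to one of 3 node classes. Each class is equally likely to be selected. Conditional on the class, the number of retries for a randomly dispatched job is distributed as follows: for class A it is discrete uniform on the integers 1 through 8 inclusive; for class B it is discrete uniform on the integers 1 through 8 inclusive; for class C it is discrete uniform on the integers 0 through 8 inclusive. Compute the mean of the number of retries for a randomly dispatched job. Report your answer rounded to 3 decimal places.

Component means — A: 4.5; B: 4.5; C: 4.
E[X] = 0.333333·4.5 + 0.333333·4.5 + 0.333333·4 = 4.33333.

4.333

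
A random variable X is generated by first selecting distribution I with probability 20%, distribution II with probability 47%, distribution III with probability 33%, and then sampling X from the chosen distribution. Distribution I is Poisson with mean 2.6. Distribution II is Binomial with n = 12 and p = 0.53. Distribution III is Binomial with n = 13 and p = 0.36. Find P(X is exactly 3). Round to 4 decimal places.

0.1115

Conditional on each component, P(X = 3): I: 0.217572; II: 0.0366548; III: 0.153841.
By total probability, P(X = 3) = 0.2·0.217572 + 0.47·0.0366548 + 0.33·0.153841 = 0.11151.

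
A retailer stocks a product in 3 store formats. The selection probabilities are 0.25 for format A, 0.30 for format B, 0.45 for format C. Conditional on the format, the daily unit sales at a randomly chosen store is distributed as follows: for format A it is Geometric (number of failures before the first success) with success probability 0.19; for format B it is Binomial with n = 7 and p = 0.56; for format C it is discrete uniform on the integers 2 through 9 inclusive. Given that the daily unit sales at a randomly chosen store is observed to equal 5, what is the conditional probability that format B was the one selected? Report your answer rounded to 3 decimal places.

0.480

Likelihoods P(X=5 | ·): A: 0.0662489; B: 0.223906; C: 0.125.
Posterior ∝ prior × likelihood. Numerator for B: 0.3·0.223906 = 0.0671717.
Normalizing constant: 0.25·0.0662489 + 0.3·0.223906 + 0.45·0.125 = 0.139984.
P(B | observation) = 0.0671717 / 0.139984 = 0.479853.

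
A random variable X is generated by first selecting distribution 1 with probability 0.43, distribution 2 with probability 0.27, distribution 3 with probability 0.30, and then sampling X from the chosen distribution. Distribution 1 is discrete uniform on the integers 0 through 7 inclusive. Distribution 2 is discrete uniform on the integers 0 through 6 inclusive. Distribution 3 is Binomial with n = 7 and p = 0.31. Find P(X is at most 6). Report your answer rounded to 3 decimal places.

0.946

Conditional on each component, P(X ≤ 6): 1: 0.875; 2: 1; 3: 0.999725.
By total probability, P(X ≤ 6) = 0.43·0.875 + 0.27·1 + 0.3·0.999725 = 0.946167.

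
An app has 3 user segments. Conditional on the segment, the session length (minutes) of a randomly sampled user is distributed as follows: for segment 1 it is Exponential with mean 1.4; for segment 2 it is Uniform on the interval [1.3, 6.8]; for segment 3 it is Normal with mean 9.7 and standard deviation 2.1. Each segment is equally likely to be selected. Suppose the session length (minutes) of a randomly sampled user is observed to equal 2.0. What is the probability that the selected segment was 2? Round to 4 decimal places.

Likelihoods f(2.0 | ·): 1: 0.171179; 2: 0.181818; 3: 0.0002287.
Posterior ∝ prior × likelihood. Numerator for 2: 0.333333·0.181818 = 0.0606061.
Normalizing constant: 0.333333·0.171179 + 0.333333·0.181818 + 0.333333·0.0002287 = 0.117742.
P(2 | observation) = 0.0606061 / 0.117742 = 0.514736.

0.5147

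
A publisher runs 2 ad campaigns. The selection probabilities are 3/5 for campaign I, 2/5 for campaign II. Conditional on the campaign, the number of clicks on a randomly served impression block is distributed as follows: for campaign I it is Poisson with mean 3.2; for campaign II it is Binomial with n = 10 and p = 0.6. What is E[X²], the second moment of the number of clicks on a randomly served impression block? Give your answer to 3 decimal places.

For each component E[X²] = Var + (mean)², giving I: 13.44; II: 38.4.
Overall E[X²] = 0.6·13.44 + 0.4·38.4 = 23.424.

23.424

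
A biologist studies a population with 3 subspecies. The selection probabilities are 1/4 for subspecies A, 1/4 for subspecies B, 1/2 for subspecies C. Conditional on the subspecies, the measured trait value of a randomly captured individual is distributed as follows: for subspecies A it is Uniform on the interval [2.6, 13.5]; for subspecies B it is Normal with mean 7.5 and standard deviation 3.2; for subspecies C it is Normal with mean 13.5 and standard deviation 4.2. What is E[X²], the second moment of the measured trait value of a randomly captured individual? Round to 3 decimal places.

For each component E[X²] = Var + (mean)², giving A: 74.7033; B: 66.49; C: 199.89.
Overall E[X²] = 0.25·74.7033 + 0.25·66.49 + 0.5·199.89 = 135.243.

135.243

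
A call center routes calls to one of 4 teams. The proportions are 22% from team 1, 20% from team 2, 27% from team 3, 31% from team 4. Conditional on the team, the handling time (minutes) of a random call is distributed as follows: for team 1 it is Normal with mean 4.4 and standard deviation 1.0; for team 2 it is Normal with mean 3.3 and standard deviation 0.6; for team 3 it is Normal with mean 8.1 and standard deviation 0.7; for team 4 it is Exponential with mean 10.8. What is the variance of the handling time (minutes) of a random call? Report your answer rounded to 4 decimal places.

45.5844

Per component, 1: μ=4.4, E[X²]=20.36; 2: μ=3.3, E[X²]=11.25; 3: μ=8.1, E[X²]=66.1; 4: μ=10.8, E[X²]=233.28.
E[X] = 0.22·4.4 + 0.2·3.3 + 0.27·8.1 + 0.31·10.8 = 7.163.
E[X²] = 0.22·20.36 + 0.2·11.25 + 0.27·66.1 + 0.31·233.28 = 96.893.
Var(X) = E[X²] − (E[X])² = 96.893 − 51.3086 = 45.5844.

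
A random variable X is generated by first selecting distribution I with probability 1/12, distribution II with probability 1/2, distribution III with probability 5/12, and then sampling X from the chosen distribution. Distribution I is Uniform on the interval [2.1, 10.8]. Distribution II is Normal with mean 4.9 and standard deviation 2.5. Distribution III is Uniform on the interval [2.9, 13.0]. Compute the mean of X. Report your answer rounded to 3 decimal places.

Component means — I: 6.45; II: 4.9; III: 7.95.
E[X] = 0.0833333·6.45 + 0.5·4.9 + 0.416667·7.95 = 6.3.

6.300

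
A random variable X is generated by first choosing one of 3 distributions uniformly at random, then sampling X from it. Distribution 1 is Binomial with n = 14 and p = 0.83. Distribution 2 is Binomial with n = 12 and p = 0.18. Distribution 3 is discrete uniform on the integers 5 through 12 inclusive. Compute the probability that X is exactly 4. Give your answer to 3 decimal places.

Conditional on each component, P(X = 4): 1: 9.57714e-06; 2: 0.10622; 3: 0.
By total probability, P(X = 4) = 0.333333·9.57714e-06 + 0.333333·0.10622 + 0.333333·0 = 0.0354098.

0.035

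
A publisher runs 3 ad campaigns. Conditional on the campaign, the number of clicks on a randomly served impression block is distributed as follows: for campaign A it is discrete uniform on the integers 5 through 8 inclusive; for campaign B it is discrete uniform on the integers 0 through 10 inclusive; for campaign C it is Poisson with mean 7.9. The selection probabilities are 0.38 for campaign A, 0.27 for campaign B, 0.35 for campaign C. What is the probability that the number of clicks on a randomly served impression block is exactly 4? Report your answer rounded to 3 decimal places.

Conditional on each campaign, P(X = 4): A: 0; B: 0.0909091; C: 0.0601687.
By total probability, P(X = 4) = 0.38·0 + 0.27·0.0909091 + 0.35·0.0601687 = 0.0456045.

0.046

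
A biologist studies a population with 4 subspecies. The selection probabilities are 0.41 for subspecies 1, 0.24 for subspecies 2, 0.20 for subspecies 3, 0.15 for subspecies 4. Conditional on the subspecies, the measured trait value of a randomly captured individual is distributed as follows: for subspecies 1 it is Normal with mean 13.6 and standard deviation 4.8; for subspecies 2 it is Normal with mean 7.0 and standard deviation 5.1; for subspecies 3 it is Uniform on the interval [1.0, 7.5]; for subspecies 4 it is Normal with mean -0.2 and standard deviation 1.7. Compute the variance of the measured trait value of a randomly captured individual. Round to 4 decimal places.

Per component, 1: μ=13.6, E[X²]=208; 2: μ=7, E[X²]=75.01; 3: μ=4.25, E[X²]=21.5833; 4: μ=-0.2, E[X²]=2.93.
E[X] = 0.41·13.6 + 0.24·7 + 0.2·4.25 + 0.15·-0.2 = 8.076.
E[X²] = 0.41·208 + 0.24·75.01 + 0.2·21.5833 + 0.15·2.93 = 108.039.
Var(X) = E[X²] − (E[X])² = 108.039 − 65.2218 = 42.8168.

42.8168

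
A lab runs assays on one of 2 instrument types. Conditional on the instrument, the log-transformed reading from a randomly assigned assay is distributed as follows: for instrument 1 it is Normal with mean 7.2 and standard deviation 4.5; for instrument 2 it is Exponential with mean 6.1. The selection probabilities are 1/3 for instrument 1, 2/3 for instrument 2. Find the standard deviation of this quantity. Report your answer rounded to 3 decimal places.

Per component, 1: μ=7.2, E[X²]=72.09; 2: μ=6.1, E[X²]=74.42.
E[X] = 0.333333·7.2 + 0.666667·6.1 = 6.46667.
E[X²] = 0.333333·72.09 + 0.666667·74.42 = 73.6433.
Var(X) = E[X²] − (E[X])² = 73.6433 − 41.8178 = 31.8256.
SD(X) = √31.8256 = 5.64141.

5.641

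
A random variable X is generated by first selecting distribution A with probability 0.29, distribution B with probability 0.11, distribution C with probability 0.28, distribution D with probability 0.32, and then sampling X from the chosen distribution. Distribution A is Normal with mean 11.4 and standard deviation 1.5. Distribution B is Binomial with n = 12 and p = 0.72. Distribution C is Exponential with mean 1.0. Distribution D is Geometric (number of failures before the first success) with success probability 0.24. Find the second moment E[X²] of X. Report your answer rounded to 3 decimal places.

54.810

For each component E[X²] = Var + (mean)², giving A: 132.21; B: 77.0688; C: 2; D: 23.2222.
Overall E[X²] = 0.29·132.21 + 0.11·77.0688 + 0.28·2 + 0.32·23.2222 = 54.8096.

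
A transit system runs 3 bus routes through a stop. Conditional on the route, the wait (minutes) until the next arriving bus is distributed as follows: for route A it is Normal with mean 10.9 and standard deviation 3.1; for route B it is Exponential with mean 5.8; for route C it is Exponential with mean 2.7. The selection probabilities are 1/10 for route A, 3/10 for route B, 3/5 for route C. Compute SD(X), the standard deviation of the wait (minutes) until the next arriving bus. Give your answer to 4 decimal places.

Per component, A: μ=10.9, E[X²]=128.42; B: μ=5.8, E[X²]=67.28; C: μ=2.7, E[X²]=14.58.
E[X] = 0.1·10.9 + 0.3·5.8 + 0.6·2.7 = 4.45.
E[X²] = 0.1·128.42 + 0.3·67.28 + 0.6·14.58 = 41.774.
Var(X) = E[X²] − (E[X])² = 41.774 − 19.8025 = 21.9715.
SD(X) = √21.9715 = 4.68738.

4.6874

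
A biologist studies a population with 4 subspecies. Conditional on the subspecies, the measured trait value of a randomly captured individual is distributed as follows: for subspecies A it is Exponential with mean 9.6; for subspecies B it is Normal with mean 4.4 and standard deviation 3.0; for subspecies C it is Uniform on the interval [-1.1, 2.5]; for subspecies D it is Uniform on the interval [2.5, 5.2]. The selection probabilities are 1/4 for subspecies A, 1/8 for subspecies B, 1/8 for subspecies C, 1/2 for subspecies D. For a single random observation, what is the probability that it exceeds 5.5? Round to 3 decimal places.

0.186

Conditional on each subspecies, P(X > 5.5): A: 0.563878; B: 0.356934; C: 0; D: 0.
By total probability, P(X > 5.5) = 0.25·0.563878 + 0.125·0.356934 + 0.125·0 + 0.5·0 = 0.185586.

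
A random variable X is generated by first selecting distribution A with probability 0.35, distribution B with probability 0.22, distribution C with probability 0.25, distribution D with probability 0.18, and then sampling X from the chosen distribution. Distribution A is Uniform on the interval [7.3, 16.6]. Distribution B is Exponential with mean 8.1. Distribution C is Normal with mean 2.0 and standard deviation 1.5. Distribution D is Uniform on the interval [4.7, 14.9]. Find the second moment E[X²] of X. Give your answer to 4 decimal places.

101.7822

For each component E[X²] = Var + (mean)², giving A: 150.01; B: 131.22; C: 6.25; D: 104.71.
Overall E[X²] = 0.35·150.01 + 0.22·131.22 + 0.25·6.25 + 0.18·104.71 = 101.782.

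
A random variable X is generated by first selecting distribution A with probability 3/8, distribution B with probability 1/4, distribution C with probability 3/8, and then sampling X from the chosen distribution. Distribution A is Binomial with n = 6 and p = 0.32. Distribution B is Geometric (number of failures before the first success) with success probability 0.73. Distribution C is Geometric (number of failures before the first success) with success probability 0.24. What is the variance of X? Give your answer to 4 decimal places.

Per component, A: μ=1.92, E[X²]=4.992; B: μ=0.369863, E[X²]=0.64346; C: μ=3.16667, E[X²]=23.2222.
E[X] = 0.375·1.92 + 0.25·0.369863 + 0.375·3.16667 = 1.99997.
E[X²] = 0.375·4.992 + 0.25·0.64346 + 0.375·23.2222 = 10.7412.
Var(X) = E[X²] − (E[X])² = 10.7412 − 3.99986 = 6.74134.

6.7413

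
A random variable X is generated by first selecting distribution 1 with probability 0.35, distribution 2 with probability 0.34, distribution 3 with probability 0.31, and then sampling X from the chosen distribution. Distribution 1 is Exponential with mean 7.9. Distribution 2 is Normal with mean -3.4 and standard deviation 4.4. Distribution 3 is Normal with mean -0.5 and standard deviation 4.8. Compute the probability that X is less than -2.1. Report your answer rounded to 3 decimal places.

0.324

Conditional on each component, P(X < -2.1): 1: 0; 2: 0.616177; 3: 0.369441.
By total probability, P(X < -2.1) = 0.35·0 + 0.34·0.616177 + 0.31·0.369441 = 0.324027.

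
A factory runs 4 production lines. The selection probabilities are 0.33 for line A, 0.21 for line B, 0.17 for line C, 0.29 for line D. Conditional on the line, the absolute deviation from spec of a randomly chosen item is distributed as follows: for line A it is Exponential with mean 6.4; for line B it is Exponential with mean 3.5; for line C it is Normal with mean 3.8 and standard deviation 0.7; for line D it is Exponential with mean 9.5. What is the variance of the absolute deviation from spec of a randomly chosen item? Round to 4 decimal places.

Per component, A: μ=6.4, E[X²]=81.92; B: μ=3.5, E[X²]=24.5; C: μ=3.8, E[X²]=14.93; D: μ=9.5, E[X²]=180.5.
E[X] = 0.33·6.4 + 0.21·3.5 + 0.17·3.8 + 0.29·9.5 = 6.248.
E[X²] = 0.33·81.92 + 0.21·24.5 + 0.17·14.93 + 0.29·180.5 = 87.0617.
Var(X) = E[X²] − (E[X])² = 87.0617 − 39.0375 = 48.0242.

48.0242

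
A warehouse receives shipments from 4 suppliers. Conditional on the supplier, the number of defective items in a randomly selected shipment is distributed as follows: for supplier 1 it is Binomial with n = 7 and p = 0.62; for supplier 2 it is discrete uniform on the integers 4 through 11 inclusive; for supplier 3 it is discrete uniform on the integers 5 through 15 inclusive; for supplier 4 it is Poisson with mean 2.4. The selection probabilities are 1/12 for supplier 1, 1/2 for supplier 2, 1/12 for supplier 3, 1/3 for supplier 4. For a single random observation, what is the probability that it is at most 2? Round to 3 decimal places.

Conditional on each supplier, P(X ≤ 2): 1: 0.0781734; 2: 0; 3: 0; 4: 0.569709.
By total probability, P(X ≤ 2) = 0.0833333·0.0781734 + 0.5·0 + 0.0833333·0 + 0.333333·0.569709 = 0.196417.

0.196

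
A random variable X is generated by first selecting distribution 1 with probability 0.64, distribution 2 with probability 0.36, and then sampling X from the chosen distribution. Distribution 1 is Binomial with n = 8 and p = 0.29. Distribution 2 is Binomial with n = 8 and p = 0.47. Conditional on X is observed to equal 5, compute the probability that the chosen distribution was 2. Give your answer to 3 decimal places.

0.723

Likelihoods P(X=5 | ·): 1: 0.0411105; 2: 0.191208.
Posterior ∝ prior × likelihood. Numerator for 2: 0.36·0.191208 = 0.0688347.
Normalizing constant: 0.64·0.0411105 + 0.36·0.191208 = 0.0951454.
P(2 | observation) = 0.0688347 / 0.0951454 = 0.723468.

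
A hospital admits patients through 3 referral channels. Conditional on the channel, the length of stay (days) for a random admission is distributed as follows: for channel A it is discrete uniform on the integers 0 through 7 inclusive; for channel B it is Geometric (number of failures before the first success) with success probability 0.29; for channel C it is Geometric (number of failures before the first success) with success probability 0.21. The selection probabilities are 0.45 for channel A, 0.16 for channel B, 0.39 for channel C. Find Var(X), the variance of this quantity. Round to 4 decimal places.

10.8990

Per component, A: μ=3.5, E[X²]=17.5; B: μ=2.44828, E[X²]=14.4364; C: μ=3.7619, E[X²]=32.0658.
E[X] = 0.45·3.5 + 0.16·2.44828 + 0.39·3.7619 = 3.43387.
E[X²] = 0.45·17.5 + 0.16·14.4364 + 0.39·32.0658 = 22.6905.
Var(X) = E[X²] − (E[X])² = 22.6905 − 11.7914 = 10.899.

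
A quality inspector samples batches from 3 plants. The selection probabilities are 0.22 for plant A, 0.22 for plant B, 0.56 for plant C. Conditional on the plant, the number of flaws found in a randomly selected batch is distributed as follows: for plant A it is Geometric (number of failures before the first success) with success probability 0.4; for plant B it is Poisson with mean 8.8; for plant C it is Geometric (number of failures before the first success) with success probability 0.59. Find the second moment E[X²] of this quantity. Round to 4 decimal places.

For each component E[X²] = Var + (mean)², giving A: 6; B: 86.24; C: 1.66073.
Overall E[X²] = 0.22·6 + 0.22·86.24 + 0.56·1.66073 = 21.2228.

21.2228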